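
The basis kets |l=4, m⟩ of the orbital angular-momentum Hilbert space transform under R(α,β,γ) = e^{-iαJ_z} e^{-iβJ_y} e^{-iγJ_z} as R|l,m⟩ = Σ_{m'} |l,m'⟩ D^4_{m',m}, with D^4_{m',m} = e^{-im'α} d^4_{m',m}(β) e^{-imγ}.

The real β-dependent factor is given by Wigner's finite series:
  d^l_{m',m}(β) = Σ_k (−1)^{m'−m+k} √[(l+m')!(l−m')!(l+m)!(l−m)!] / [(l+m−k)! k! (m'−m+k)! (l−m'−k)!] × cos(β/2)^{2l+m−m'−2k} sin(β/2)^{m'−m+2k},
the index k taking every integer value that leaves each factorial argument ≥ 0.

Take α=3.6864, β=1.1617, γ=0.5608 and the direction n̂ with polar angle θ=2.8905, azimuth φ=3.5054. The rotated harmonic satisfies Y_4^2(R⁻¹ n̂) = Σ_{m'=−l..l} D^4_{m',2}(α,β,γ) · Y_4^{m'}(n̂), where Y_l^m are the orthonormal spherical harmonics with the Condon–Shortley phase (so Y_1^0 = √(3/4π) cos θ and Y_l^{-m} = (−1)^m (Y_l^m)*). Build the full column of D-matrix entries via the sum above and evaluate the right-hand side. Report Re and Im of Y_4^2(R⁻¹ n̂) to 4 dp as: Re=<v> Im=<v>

Need the full column D^4_{m',2} for m'=−4..4 at α=3.6864, β=1.1617, γ=0.5608.
cos(β/2)=0.835997, sin(β/2)=0.548735
d^4_{-4,2}: single k=6 term ⇒ +0.100963;  D = +0.049567+0.087958i
d^4_{-3,2}: k∈[5..6] ⇒ +0.326295 -0.046860 = +0.279435;  D = -0.243489-0.137102i
d^4_{-2,2}: k∈[4..6] ⇒ +0.664292 -0.228963 +0.008221 = +0.443550;  D = +0.443323-0.014185i
d^4_{-1,2}: k∈[3..5] ⇒ +0.954168 -0.616640 +0.053135 = +0.390662;  D = -0.327459+0.213043i
d^4_{0,2}: k∈[2..4] ⇒ +0.975154 -1.120360 +0.181011 = +0.035804;  D = +0.015548-0.032252i
d^4_{1,2}: k∈[1..3] ⇒ +0.664401 -1.431252 +0.411094 = -0.355757;  D = -0.033963-0.354133i
d^4_{2,2}: k∈[0..2] ⇒ +0.238581 -1.233482 +0.664292 = -0.330610;  D = +0.197549+0.265098i
d^4_{3,2}: k∈[0..1] ⇒ -0.585946 +0.757347 = +0.171401;  D = +0.158817+0.064462i
d^4_{4,2}: single k=0 term ⇒ +0.543915;  D = -0.537033+0.086246i
Y_4^{m'}(θ=2.8905,φ=3.5054) and Σ D·Y over m':
  (+0.0496+0.0880i)·(+0.0002-0.0017i)  (-0.2435-0.1371i)·(+0.0086-0.0165i)  (+0.4433-0.0142i)·(+0.0859-0.0765i)  (-0.3275+0.2130i)·(+0.3796-0.1446i)  (+0.0155-0.0323i)·(+0.5992+0.0000i)  (-0.0340-0.3541i)·(-0.3796-0.1446i)  (+0.1975+0.2651i)·(+0.0859+0.0765i)  (+0.1588+0.0645i)·(-0.0086-0.0165i)  (-0.5370+0.0862i)·(+0.0002+0.0017i)
Y_4^2(R⁻¹ n̂) = -0.093573+0.249712i

Re=-0.0936 Im=0.2497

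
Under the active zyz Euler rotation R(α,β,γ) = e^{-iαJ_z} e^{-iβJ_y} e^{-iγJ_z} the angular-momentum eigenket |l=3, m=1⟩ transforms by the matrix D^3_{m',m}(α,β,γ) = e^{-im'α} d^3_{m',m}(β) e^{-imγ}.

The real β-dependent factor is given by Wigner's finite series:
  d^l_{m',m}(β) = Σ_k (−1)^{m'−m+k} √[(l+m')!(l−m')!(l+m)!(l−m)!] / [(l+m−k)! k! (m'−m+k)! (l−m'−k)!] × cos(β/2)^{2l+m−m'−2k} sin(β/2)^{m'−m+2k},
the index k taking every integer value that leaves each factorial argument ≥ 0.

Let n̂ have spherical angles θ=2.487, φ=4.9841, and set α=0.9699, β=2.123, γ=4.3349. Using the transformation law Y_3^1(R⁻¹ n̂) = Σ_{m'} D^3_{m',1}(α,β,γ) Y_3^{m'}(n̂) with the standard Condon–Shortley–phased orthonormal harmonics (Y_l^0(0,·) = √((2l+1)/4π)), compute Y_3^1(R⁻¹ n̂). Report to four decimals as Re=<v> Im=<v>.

Re=0.0340 Im=0.3091

Need the full column D^3_{m',1} for m'=−3..3 at α=0.9699, β=2.123, γ=4.3349.
cos(β/2)=0.487563, sin(β/2)=0.873088
d^3_{-3,1}: single k=4 term ⇒ +0.534982;  D = +0.077616-0.529321i
d^3_{-2,1}: k∈[3..4] ⇒ +0.487861 -0.782205 = -0.294344;  D = +0.216070+0.199879i
d^3_{-1,1}: k∈[2..4] ⇒ +0.258458 -1.105053 +0.442943 = -0.403652;  D = +0.393621-0.089431i
d^3_{0,1}: k∈[1..3] ⇒ +0.083330 -0.801637 +0.856862 = +0.138555;  D = -0.051070+0.128800i
d^3_{1,1}: k∈[0..2] ⇒ +0.013433 -0.344611 +0.828790 = +0.497612;  D = +0.277848+0.412818i
d^3_{2,1}: k∈[0..1] ⇒ -0.076070 +0.487861 = +0.411791;  D = +0.411776+0.003494i
d^3_{3,1}: single k=0 term ⇒ +0.166834;  D = +0.095489-0.136804i
Y_3^{m'}(θ=2.487,φ=4.9841) and Σ D·Y over m':
  (+0.0776-0.5293i)·(-0.0685-0.0646i)  (+0.2161+0.1999i)·(+0.2572-0.1554i)  (+0.3936-0.0894i)·(+0.1134+0.4069i)  (-0.0511+0.1288i)·(-0.0434+0.0000i)  (+0.2778+0.4128i)·(-0.1134+0.4069i)  (+0.4118+0.0035i)·(+0.2572+0.1554i)  (+0.0955-0.1368i)·(+0.0685-0.0646i)
Y_3^1(R⁻¹ n̂) = +0.033992+0.309130i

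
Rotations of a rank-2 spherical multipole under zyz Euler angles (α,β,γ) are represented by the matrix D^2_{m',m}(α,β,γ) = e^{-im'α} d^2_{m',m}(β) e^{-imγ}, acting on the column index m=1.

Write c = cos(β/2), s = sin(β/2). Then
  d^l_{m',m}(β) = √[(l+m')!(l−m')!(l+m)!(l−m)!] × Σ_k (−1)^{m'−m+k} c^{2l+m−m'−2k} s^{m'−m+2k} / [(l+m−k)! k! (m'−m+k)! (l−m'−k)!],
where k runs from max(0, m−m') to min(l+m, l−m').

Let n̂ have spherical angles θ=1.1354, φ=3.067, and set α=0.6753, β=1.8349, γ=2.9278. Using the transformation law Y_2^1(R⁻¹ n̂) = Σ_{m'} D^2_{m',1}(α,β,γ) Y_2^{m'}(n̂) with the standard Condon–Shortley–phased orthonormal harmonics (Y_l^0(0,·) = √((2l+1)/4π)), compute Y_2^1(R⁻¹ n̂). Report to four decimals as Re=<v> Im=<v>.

Re=0.2086 Im=-0.3214

Need the full column D^2_{m',1} for m'=−2..2 at α=0.6753, β=1.8349, γ=2.9278.
cos(β/2)=0.607847, sin(β/2)=0.794054
d^2_{-2,1}: single k=3 term ⇒ +0.608660;  D = -0.003898-0.608647i
d^2_{-1,1}: k∈[2..3] ⇒ +0.698892 -0.397558 = +0.301334;  D = -0.189876-0.233986i
d^2_{0,1}: k∈[1..2] ⇒ +0.436826 -0.745453 = -0.308627;  D = +0.301601+0.065481i
d^2_{1,1}: k∈[0..1] ⇒ +0.136514 -0.698892 = -0.562378;  D = +0.503543-0.250426i
d^2_{2,1}: single k=0 term ⇒ -0.356667;  D = +0.149976-0.323602i
Y_2^{m'}(θ=1.1354,φ=3.067) and Σ D·Y over m':
  (-0.0039-0.6086i)·(+0.3140+0.0472i)  (-0.1899-0.2340i)·(-0.2946-0.0220i)  (+0.3016+0.0655i)·(-0.1471+0.0000i)  (+0.5035-0.2504i)·(+0.2946-0.0220i)  (+0.1500-0.3236i)·(+0.3140-0.0472i)
Y_2^1(R⁻¹ n̂) = +0.208596-0.321400i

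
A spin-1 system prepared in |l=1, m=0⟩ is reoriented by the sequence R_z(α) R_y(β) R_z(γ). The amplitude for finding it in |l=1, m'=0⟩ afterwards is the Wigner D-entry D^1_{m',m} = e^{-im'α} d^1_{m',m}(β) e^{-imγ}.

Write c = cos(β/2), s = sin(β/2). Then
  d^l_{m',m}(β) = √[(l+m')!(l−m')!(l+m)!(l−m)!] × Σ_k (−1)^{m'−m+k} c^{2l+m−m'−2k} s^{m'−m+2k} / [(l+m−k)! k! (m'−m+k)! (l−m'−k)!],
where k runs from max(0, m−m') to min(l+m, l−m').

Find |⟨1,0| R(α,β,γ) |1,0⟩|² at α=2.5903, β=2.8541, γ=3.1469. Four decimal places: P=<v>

Split into d^1_{0,0}(β=2.8541) × two z-phases.
With c≡cos(β/2)=0.143252 and s≡sin(β/2)=0.989686, N=[1·1·1·1]^{1/2}=1.000000
Admissible k: 0..1 (factorial args all ≥0)
  k=0: (−1)^0·1.0000/(1)·0.1433^2·0.9897^0 = +0.020521
  k=1: (−1)^1·1.0000/(1)·0.1433^0·0.9897^2 = -0.979479
d^1_{0,0}(2.8541) = +0.020521 -0.979479 = -0.958958
|D^1_{0,0}|² = |d^1_{0,0}(β)|² = (-0.958958)² = 0.919600 (the z-rotation phases have unit modulus)

P=0.9196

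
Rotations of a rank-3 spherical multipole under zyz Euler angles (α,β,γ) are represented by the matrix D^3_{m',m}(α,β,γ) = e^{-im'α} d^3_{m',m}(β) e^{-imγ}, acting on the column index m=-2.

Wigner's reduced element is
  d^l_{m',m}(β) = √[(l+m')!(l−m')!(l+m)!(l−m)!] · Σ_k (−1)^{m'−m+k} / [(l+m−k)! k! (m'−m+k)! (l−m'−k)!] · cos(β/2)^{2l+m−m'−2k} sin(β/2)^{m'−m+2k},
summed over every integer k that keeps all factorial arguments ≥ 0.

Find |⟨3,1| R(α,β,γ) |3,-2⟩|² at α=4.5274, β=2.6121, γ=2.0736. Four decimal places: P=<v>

P=0.3494

D^3_{1,-2}(4.5274,2.6121,2.0736) = e^{-i·1·4.5274}·d^3_{1,-2}(2.6121)·e^{-i·-2·2.0736}. Compute d first:
Half-angle: c=0.261664, s=0.965159. N=√(24·2·1·120)=75.894664
Admissible k: 0..1 (factorial args all ≥0)
  k=0: (−1)^3·75.8947/(12)·0.2617^3·0.9652^3 = -0.101873
  k=1: (−1)^4·75.8947/(24)·0.2617^1·0.9652^5 = +0.693009
d^3_{1,-2}(2.6121) = -0.101873 +0.693009 = +0.591136
|D^3_{1,-2}|² = |d^3_{1,-2}(β)|² = (+0.591136)² = 0.349441 (the z-rotation phases have unit modulus)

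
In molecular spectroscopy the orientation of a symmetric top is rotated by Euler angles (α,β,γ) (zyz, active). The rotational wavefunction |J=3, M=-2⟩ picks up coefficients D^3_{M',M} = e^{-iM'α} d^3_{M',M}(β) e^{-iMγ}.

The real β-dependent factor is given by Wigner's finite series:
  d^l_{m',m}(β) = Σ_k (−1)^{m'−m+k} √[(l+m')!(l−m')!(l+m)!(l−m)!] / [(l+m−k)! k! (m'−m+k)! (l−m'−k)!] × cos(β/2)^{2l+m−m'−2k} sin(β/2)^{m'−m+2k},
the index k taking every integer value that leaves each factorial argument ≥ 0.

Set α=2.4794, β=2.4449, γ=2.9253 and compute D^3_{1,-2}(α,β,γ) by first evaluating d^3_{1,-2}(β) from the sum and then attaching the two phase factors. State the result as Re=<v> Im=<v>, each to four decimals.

Split into d^3_{1,-2}(β=2.4449) × two z-phases.
With c≡cos(β/2)=0.341344 and s≡sin(β/2)=0.939938, N=[24·2·1·120]^{1/2}=75.894664
k∈{0,1} keeps every argument non-negative
  k=0: (−1)^3·75.8947/(12)·0.3413^3·0.9399^3 = -0.208884
  k=1: (−1)^4·75.8947/(24)·0.3413^1·0.9399^5 = +0.791935
d^3_{1,-2}(2.4449) = -0.208884 +0.791935 = +0.583051
Phases: e^{-i·(1)·2.4794}=-0.788646-0.614848i, e^{-i·(-2)·2.9253}=+0.907885-0.419219i ⇒ D=-0.567749-0.132700i

Re=-0.5677 Im=-0.1327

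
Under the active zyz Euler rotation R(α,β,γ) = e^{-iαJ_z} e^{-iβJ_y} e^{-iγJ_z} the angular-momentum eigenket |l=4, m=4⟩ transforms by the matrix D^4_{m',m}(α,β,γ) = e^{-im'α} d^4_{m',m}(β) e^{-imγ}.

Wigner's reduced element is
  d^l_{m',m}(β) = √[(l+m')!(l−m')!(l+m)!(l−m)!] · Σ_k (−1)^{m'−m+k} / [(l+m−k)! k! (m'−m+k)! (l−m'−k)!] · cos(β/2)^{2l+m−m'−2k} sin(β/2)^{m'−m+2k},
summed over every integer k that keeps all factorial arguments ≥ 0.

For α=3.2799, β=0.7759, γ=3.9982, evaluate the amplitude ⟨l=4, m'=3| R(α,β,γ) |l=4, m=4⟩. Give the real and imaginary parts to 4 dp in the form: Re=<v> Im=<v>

D^4_{3,4}(3.2799,0.7759,3.9982) = e^{-i·3·3.2799}·d^4_{3,4}(0.7759)·e^{-i·4·3.9982}. Compute d first:
With c≡cos(β/2)=0.925687 and s≡sin(β/2)=0.378292, N=[5040·1·40320·1]^{1/2}=14255.272709
Admissible k: 1..1 (factorial args all ≥0)
  k=1: (−1)^0·14255.2727/(5040)·0.9257^7·0.3783^1 = +0.623188
d^4_{3,4}(0.7759) = +0.623188
D = (-0.915148+0.403119i)·(+0.623188)·(-0.959708+0.281001i) = +0.476737-0.401354i

Re=0.4767 Im=-0.4014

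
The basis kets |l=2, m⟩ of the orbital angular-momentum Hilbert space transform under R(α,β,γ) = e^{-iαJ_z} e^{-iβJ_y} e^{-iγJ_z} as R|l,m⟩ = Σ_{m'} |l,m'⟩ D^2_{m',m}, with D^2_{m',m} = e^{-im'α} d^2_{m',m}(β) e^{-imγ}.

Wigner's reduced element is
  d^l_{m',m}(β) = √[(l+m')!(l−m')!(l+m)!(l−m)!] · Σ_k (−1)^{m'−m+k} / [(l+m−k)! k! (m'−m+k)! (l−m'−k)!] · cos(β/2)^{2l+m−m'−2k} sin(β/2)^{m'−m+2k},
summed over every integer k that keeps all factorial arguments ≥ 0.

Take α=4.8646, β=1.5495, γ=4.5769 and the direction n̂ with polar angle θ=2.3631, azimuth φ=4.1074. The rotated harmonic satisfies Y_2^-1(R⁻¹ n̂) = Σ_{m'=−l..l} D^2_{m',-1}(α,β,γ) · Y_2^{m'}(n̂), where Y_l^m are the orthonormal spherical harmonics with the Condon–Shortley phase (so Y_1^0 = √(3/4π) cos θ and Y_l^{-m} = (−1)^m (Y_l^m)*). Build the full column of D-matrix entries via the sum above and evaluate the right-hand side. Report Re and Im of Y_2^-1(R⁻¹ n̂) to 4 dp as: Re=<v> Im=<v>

Re=0.1454 Im=-0.2988

Need the full column D^2_{m',-1} for m'=−2..2 at α=4.8646, β=1.5495, γ=4.5769.
cos(β/2)=0.714596, sin(β/2)=0.699537
d^2_{-2,-1}: single k=1 term ⇒ +0.510532;  D = -0.085836+0.503264i
d^2_{-1,-1}: k∈[0..1] ⇒ +0.260761 -0.749660 = -0.488899;  D = +0.488831+0.008175i
d^2_{0,-1}: k∈[0..1] ⇒ -0.625271 +0.599196 = -0.026075;  D = +0.003522+0.025836i
d^2_{1,-1}: k∈[0..1] ⇒ +0.749660 -0.239466 = +0.510194;  D = +0.489224-0.144766i
d^2_{2,-1}: single k=0 term ⇒ -0.489242;  D = -0.208348-0.442661i
Y_2^{m'}(θ=2.3631,φ=4.1074) and Σ D·Y over m':
  (-0.0858+0.5033i)·(-0.0672-0.1782i)  (+0.4888+0.0082i)·(+0.2197-0.3177i)  (+0.0035+0.0258i)·(+0.1642+0.0000i)  (+0.4892-0.1448i)·(-0.2197-0.3177i)  (-0.2083-0.4427i)·(-0.0672+0.1782i)
Y_2^-1(R⁻¹ n̂) = +0.145450-0.298779i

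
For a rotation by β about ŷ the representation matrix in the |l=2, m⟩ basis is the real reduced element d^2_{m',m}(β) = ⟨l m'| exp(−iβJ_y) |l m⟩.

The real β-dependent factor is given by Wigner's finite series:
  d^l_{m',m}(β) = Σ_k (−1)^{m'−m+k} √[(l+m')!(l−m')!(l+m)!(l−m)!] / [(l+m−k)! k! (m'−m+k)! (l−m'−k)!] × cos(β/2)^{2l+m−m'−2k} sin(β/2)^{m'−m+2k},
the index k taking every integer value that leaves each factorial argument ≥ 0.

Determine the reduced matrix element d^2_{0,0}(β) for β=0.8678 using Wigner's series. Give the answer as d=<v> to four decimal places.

d^2_{0,0}(β=0.8678) via Wigner's sum:
c=cos(0.8678/2)=0.907333, s=sin(0.8678/2)=0.420413; N=√[2·2·2·2]=4.000000
The bounds max(0,m−m')=0 and min(l+m,l−m')=2 give 3 terms
  k=0: (−1)^0·4.0000/(4)·0.9073^4·0.4204^0 = +0.677746
  k=1: (−1)^1·4.0000/(1)·0.9073^2·0.4204^2 = -0.582029
  k=2: (−1)^2·4.0000/(4)·0.9073^0·0.4204^4 = +0.031239
d^2_{0,0}(0.8678) = +0.677746 -0.582029 +0.031239 = +0.126956

d=0.1270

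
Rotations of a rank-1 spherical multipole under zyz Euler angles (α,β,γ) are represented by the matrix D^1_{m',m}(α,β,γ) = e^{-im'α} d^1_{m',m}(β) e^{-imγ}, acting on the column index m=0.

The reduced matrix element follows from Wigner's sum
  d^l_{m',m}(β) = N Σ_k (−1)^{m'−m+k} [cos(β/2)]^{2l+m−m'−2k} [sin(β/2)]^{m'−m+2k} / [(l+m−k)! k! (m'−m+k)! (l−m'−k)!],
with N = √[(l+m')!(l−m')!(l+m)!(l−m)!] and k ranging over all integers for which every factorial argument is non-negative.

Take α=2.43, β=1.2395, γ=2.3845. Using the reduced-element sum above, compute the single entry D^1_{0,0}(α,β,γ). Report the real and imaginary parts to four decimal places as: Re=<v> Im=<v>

Split into d^1_{0,0}(β=1.2395) × two z-phases.
c=cos(1.2395/2)=0.814024, s=sin(1.2395/2)=0.580832; N=√[1·1·1·1]=1.000000
k: max(0,(0)−(0))=0 … min(1+(0),1−(0))=1
  k=0: (−1)^0·1.0000/(1)·0.8140^2·0.5808^0 = +0.662635
  k=1: (−1)^1·1.0000/(1)·0.8140^0·0.5808^2 = -0.337365
d^1_{0,0}(1.2395) = +0.662635 -0.337365 = +0.325269
Phases: e^{-i·(0)·2.43}=+1.000000+0.000000i, e^{-i·(0)·2.3845}=+1.000000+0.000000i ⇒ D=+0.325269+0.000000i

Re=0.3253 Im=0.0000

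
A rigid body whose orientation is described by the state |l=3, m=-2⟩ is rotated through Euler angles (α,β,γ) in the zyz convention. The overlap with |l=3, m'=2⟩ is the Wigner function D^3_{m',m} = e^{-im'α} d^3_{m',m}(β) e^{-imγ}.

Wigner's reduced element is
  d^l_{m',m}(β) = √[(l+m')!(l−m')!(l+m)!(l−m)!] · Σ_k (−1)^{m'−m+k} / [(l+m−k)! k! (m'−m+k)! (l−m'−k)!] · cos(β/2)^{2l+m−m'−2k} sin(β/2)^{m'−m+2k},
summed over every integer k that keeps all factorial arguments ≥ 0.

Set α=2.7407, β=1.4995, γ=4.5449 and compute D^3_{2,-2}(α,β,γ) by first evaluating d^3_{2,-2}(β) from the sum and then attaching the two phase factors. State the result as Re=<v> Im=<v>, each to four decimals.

Re=-0.4263 Im=-0.2148

First d^3_{2,-2}(β=1.4995), then the phase factors e^{-i(2)α} and e^{-i(-2)γ}:
Half-angle: c=0.731859, s=0.681456. N=√(120·1·1·120)=120.000000
k∈{0,1} keeps every argument non-negative
  k=0: (−1)^4·120.0000/(24)·0.7319^2·0.6815^4 = +0.577532
  k=1: (−1)^5·120.0000/(120)·0.7319^0·0.6815^6 = -0.100144
d^3_{2,-2}(1.4995) = +0.577532 -0.100144 = +0.477388
Attach z-rotation phases: D = e^{-i(2)(2.7407)}·(+0.477388)·e^{-i(-2)(4.5449)} = -0.426312-0.214842i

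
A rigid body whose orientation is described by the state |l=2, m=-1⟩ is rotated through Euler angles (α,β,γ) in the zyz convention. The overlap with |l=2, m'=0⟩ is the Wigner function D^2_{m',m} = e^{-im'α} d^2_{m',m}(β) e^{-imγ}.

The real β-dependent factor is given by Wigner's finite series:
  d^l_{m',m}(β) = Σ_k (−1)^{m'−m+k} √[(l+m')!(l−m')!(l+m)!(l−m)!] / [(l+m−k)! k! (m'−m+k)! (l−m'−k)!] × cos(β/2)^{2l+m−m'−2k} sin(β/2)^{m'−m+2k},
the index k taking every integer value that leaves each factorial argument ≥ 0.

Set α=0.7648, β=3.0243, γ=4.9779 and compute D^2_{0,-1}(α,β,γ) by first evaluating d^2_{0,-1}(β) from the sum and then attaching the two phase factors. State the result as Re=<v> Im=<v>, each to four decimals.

First d^2_{0,-1}(β=3.0243), then the phase factors e^{-i(0)α} and e^{-i(-1)γ}:
Half-angle: c=0.058613, s=0.998281. N=√(2·2·1·6)=4.898979
The bounds max(0,m−m')=0 and min(l+m,l−m')=1 give 2 terms
  k=0: (−1)^1·4.8990/(2)·0.0586^3·0.9983^1 = -0.000492
  k=1: (−1)^2·4.8990/(2)·0.0586^1·0.9983^3 = +0.142832
d^2_{0,-1}(3.0243) = -0.000492 +0.142832 = +0.142340
D = (+1.000000+0.000000i)·(+0.142340)·(+0.262402-0.964959i) = +0.037350-0.137352i

Re=0.0374 Im=-0.1374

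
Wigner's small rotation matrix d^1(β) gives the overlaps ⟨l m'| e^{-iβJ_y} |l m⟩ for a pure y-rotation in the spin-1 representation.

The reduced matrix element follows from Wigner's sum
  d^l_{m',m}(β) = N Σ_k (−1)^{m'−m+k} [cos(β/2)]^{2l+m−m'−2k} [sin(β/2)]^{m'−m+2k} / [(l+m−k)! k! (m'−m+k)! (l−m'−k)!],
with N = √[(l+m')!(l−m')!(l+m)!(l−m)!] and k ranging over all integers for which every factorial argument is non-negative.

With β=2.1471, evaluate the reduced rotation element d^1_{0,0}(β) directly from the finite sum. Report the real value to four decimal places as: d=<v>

d^1_{0,0}(β=2.1471) via Wigner's sum:
c=cos(2.1471/2)=0.477007, s=sin(2.1471/2)=0.878899; N=√[1·1·1·1]=1.000000
k∈{0,1} keeps every argument non-negative
  k=0: (−1)^0·1.0000/(1)·0.4770^2·0.8789^0 = +0.227536
  k=1: (−1)^1·1.0000/(1)·0.4770^0·0.8789^2 = -0.772464
d^1_{0,0}(2.1471) = +0.227536 -0.772464 = -0.544928

d=-0.5449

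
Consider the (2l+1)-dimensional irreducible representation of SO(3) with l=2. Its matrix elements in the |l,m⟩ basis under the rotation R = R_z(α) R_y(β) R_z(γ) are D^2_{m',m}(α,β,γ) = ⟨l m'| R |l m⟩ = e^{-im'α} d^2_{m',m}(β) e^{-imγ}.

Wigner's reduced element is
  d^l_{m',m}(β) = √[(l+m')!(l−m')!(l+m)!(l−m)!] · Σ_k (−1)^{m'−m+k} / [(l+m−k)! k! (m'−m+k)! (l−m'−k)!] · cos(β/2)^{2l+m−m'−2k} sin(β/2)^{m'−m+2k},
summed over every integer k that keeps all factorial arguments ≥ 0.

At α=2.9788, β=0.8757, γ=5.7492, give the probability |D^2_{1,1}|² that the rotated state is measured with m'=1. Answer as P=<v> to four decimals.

D^2_{1,1}(2.9788,0.8757,5.7492) = e^{-i·1·2.9788}·d^2_{1,1}(0.8757)·e^{-i·1·5.7492}. Compute d first:
Half-angle: c=0.905665, s=0.423993. N=√(6·1·6·1)=6.000000
The bounds max(0,m−m')=0 and min(l+m,l−m')=1 give 2 terms
  k=0: (−1)^0·6.0000/(6)·0.9057^4·0.4240^0 = +0.672777
  k=1: (−1)^1·6.0000/(2)·0.9057^2·0.4240^2 = -0.442359
d^2_{1,1}(0.8757) = +0.672777 -0.442359 = +0.230418
|D^2_{1,1}|² = |d^2_{1,1}(β)|² = (+0.230418)² = 0.053092 (the z-rotation phases have unit modulus)

P=0.0531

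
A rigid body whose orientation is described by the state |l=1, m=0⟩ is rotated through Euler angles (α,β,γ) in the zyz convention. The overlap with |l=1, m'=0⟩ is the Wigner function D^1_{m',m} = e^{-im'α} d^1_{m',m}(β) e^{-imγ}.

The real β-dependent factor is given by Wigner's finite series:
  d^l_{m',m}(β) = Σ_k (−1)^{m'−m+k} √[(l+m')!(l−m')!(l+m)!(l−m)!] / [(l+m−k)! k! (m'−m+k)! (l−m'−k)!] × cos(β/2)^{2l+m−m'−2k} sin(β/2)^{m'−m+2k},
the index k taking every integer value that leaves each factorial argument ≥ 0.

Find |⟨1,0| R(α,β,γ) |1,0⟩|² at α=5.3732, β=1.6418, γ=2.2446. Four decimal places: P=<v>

P=0.0050

D^1_{0,0}(5.3732,1.6418,2.2446) = e^{-i·0·5.3732}·d^1_{0,0}(1.6418)·e^{-i·0·2.2446}. Compute d first:
c=cos(1.6418/2)=0.681563, s=sin(1.6418/2)=0.731760; N=√[1·1·1·1]=1.000000
k: max(0,(0)−(0))=0 … min(1+(0),1−(0))=1
  k=0: (−1)^0·1.0000/(1)·0.6816^2·0.7318^0 = +0.464528
  k=1: (−1)^1·1.0000/(1)·0.6816^0·0.7318^2 = -0.535472
d^1_{0,0}(1.6418) = +0.464528 -0.535472 = -0.070944
|D^1_{0,0}|² = |d^1_{0,0}(β)|² = (-0.070944)² = 0.005033 (the z-rotation phases have unit modulus)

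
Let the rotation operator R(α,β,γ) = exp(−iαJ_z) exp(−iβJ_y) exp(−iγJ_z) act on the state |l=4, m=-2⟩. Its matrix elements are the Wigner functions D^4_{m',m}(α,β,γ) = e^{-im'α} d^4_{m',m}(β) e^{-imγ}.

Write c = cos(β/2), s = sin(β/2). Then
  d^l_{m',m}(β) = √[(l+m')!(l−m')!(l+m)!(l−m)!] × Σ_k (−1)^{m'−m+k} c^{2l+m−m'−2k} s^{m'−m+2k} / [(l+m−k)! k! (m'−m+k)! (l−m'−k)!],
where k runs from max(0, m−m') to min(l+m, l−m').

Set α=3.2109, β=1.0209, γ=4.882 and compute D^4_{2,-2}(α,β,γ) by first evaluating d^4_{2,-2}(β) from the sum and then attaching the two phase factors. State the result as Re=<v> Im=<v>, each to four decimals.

Split into d^4_{2,-2}(β=1.0209) × two z-phases.
With c≡cos(β/2)=0.872525 and s≡sin(β/2)=0.488570, N=[720·2·2·720]^{1/2}=1440.000000
k∈{0,1,2} keeps every argument non-negative
  k=0: (−1)^4·1440.0000/(96)·0.8725^4·0.4886^4 = +0.495347
  k=1: (−1)^5·1440.0000/(120)·0.8725^2·0.4886^6 = -0.124250
  k=2: (−1)^6·1440.0000/(1440)·0.8725^0·0.4886^8 = +0.003246
d^4_{2,-2}(1.0209) = +0.495347 -0.124250 +0.003246 = +0.374343
Phases: e^{-i·(2)·3.2109}=+0.990408-0.138171i, e^{-i·(-2)·4.882}=-0.943014-0.332754i ⇒ D=-0.366836-0.074593i

Re=-0.3668 Im=-0.0746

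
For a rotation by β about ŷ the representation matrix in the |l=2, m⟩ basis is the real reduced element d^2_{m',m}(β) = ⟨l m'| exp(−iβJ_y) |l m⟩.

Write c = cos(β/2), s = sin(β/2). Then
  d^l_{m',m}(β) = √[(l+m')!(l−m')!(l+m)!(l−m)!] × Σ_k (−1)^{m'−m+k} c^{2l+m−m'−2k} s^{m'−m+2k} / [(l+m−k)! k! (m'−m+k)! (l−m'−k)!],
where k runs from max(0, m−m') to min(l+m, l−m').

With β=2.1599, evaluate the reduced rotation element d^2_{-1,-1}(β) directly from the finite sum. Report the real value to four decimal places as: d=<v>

d=-0.4691

d^2_{-1,-1}(β=2.1599) via Wigner's sum:
c=cos(2.1599/2)=0.471372, s=sin(2.1599/2)=0.881934; N=√[1·6·1·6]=6.000000
k: max(0,(-1)−(-1))=0 … min(2+(-1),2−(-1))=1
  k=0: (−1)^0·6.0000/(6)·0.4714^4·0.8819^0 = +0.049369
  k=1: (−1)^1·6.0000/(2)·0.4714^2·0.8819^2 = -0.518468
d^2_{-1,-1}(2.1599) = +0.049369 -0.518468 = -0.469099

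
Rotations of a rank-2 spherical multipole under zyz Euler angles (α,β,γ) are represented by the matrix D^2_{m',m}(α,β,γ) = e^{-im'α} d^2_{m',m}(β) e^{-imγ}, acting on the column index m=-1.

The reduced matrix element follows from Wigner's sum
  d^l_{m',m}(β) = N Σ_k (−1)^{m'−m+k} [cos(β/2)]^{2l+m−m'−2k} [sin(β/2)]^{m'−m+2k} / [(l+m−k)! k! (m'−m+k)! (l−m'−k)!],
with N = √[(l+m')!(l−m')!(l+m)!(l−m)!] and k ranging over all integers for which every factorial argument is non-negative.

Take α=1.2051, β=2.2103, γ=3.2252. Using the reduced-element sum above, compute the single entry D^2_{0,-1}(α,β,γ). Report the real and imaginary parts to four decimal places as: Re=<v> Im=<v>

D^2_{0,-1}(1.2051,2.2103,3.2252) = e^{-i·0·1.2051}·d^2_{0,-1}(2.2103)·e^{-i·-1·3.2252}. Compute d first:
Half-angle: c=0.449000, s=0.893532. N=√(2·2·1·6)=4.898979
k: max(0,(-1)−(0))=0 … min(2+(-1),2−(0))=1
  k=0: (−1)^1·4.8990/(2)·0.4490^3·0.8935^1 = -0.198119
  k=1: (−1)^2·4.8990/(2)·0.4490^1·0.8935^3 = +0.784607
d^2_{0,-1}(2.2103) = -0.198119 +0.784607 = +0.586488
Attach z-rotation phases: D = e^{-i(0)(1.2051)}·(+0.586488)·e^{-i(-1)(3.2252)} = -0.584439-0.048978i

Re=-0.5844 Im=-0.0490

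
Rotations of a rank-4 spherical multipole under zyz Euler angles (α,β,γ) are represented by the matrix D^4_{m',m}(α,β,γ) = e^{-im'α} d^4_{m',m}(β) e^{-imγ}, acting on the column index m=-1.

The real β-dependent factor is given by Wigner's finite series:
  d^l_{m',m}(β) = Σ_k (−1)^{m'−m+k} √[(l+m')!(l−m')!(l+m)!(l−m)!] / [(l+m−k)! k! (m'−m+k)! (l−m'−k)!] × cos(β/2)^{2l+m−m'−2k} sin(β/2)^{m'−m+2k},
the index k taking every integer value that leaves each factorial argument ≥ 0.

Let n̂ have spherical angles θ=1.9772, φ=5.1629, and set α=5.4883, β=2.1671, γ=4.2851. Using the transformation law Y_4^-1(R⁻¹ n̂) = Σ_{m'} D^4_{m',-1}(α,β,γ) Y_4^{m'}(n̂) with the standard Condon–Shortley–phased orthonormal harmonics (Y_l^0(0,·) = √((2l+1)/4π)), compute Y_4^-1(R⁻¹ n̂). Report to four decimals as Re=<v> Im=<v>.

Re=0.4787 Im=0.0365

Need the full column D^4_{m',-1} for m'=−4..4 at α=5.4883, β=2.1671, γ=4.2851.
cos(β/2)=0.468194, sin(β/2)=0.883625
d^4_{-4,-1}: single k=3 term ⇒ +0.116153;  D = +0.052110+0.103808i
d^4_{-3,-1}: k∈[2..3] ⇒ +0.065278 -0.387523 = -0.322245;  D = +0.104314-0.304894i
d^4_{-2,-1}: k∈[1..3] ⇒ +0.018488 -0.329262 +0.781871 = +0.471096;  D = -0.424960+0.203324i
d^4_{-1,-1}: k∈[0..3] ⇒ +0.002309 -0.123363 +0.878818 -1.043426 = -0.285662;  D = +0.268478+0.097583i
d^4_{0,-1}: k∈[0..3] ⇒ -0.019488 +0.416488 -1.483495 +0.880681 = -0.205814;  D = +0.085290+0.187310i
d^4_{1,-1}: k∈[0..3] ⇒ +0.082242 -0.878818 +1.565140 -0.371660 = +0.396903;  D = +0.142636-0.370388i
d^4_{2,-1}: k∈[0..2] ⇒ -0.219508 +1.172806 -0.835488 = +0.117810;  D = +0.108125-0.046778i
d^4_{3,-1}: k∈[0..1] ⇒ +0.387523 -0.828194 = -0.440672;  D = -0.408153-0.166139i
d^4_{4,-1}: single k=0 term ⇒ -0.413727;  D = -0.157042-0.382764i
Y_4^{m'}(θ=1.9772,φ=5.1629) and Σ D·Y over m':
  (+0.0521+0.1038i)·(-0.0722-0.3066i)  (+0.1043-0.3049i)·(+0.3743+0.0834i)  (-0.4250+0.2033i)·(-0.0165+0.0208i)  (+0.2685+0.0976i)·(+0.1426+0.2948i)  (+0.0853+0.1873i)·(-0.0882+0.0000i)  (+0.1426-0.3704i)·(-0.1426+0.2948i)  (+0.1081-0.0468i)·(-0.0165-0.0208i)  (-0.4082-0.1661i)·(-0.3743+0.0834i)  (-0.1570-0.3828i)·(-0.0722+0.3066i)
Y_4^-1(R⁻¹ n̂) = +0.478734+0.036471i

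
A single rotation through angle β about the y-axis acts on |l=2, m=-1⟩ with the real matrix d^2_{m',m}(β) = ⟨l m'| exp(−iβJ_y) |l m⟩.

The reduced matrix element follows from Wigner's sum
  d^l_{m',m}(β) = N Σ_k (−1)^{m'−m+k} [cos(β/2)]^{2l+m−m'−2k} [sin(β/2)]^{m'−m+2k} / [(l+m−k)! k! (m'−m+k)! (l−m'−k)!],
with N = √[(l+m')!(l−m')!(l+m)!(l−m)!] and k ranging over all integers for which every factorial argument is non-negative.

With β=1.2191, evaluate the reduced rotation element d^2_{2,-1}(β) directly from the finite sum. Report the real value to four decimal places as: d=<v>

d=-0.3077

d^2_{2,-1}(β=1.2191) via Wigner's sum:
With c≡cos(β/2)=0.819906 and s≡sin(β/2)=0.572499, N=[24·1·1·6]^{1/2}=12.000000
Admissible k: 0..0 (factorial args all ≥0)
  k=0: (−1)^3·12.0000/(6)·0.8199^1·0.5725^3 = -0.307693
d^2_{2,-1}(1.2191) = -0.307693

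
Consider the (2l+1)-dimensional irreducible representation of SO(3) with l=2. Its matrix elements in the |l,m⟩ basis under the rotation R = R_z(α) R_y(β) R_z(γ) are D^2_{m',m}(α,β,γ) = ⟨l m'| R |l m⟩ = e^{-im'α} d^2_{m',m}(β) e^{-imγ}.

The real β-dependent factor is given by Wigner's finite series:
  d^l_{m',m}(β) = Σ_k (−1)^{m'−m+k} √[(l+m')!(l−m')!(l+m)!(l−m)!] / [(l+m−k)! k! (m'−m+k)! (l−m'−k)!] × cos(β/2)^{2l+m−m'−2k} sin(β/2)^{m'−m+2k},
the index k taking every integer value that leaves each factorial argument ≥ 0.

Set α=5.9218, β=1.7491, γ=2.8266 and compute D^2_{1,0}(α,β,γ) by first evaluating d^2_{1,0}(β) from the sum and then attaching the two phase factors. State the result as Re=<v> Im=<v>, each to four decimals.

Re=0.2000 Im=0.0756

D^2_{1,0}(5.9218,1.7491,2.8266) = e^{-i·1·5.9218}·d^2_{1,0}(1.7491)·e^{-i·0·2.8266}. Compute d first:
With c≡cos(β/2)=0.641342 and s≡sin(β/2)=0.767255, N=[6·1·2·2]^{1/2}=4.898979
k∈{0,1} keeps every argument non-negative
  k=0: (−1)^1·4.8990/(2)·0.6413^3·0.7673^1 = -0.495775
  k=1: (−1)^2·4.8990/(2)·0.6413^1·0.7673^3 = +0.709553
d^2_{1,0}(1.7491) = -0.495775 +0.709553 = +0.213777
D = (+0.935408+0.353570i)·(+0.213777)·(+1.000000+0.000000i) = +0.199969+0.075585i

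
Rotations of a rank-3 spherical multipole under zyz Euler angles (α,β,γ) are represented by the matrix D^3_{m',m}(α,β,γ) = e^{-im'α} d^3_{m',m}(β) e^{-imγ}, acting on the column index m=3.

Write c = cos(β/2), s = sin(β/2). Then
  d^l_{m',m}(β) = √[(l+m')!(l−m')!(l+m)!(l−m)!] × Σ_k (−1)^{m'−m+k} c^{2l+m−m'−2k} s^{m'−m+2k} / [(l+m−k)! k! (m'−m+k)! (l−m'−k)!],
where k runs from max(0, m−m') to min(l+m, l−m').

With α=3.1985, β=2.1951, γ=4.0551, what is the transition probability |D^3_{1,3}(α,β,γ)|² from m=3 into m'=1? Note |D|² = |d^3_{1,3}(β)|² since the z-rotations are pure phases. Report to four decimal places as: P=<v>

P=0.0175

D^3_{1,3}(3.1985,2.1951,4.0551) = e^{-i·1·3.1985}·d^3_{1,3}(2.1951)·e^{-i·3·4.0551}. Compute d first:
c=cos(2.1951/2)=0.455778, s=sin(2.1951/2)=0.890093; N=√[24·2·720·1]=185.903201
Admissible k: 2..2 (factorial args all ≥0)
  k=2: (−1)^0·185.9032/(48)·0.4558^4·0.8901^2 = +0.132413
d^3_{1,3}(2.1951) = +0.132413
|D^3_{1,3}|² = |d^3_{1,3}(β)|² = (+0.132413)² = 0.017533 (the z-rotation phases have unit modulus)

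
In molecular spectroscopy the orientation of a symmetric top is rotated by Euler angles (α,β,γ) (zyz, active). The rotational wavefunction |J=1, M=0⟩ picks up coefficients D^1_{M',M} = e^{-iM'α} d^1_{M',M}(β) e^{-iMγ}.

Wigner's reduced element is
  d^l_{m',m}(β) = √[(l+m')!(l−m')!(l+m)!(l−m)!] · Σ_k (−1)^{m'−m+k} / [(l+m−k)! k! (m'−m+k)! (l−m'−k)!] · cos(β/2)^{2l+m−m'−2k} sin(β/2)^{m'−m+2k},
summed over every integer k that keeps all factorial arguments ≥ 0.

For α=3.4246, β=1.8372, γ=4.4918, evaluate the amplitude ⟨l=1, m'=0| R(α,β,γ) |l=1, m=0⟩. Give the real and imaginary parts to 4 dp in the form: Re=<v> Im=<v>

First d^1_{0,0}(β=1.8372), then the phase factors e^{-i(0)α} and e^{-i(0)γ}:
Half-angle: c=0.606933, s=0.794753. N=√(1·1·1·1)=1.000000
k∈{0,1} keeps every argument non-negative
  k=0: (−1)^0·1.0000/(1)·0.6069^2·0.7948^0 = +0.368368
  k=1: (−1)^1·1.0000/(1)·0.6069^0·0.7948^2 = -0.631632
d^1_{0,0}(1.8372) = +0.368368 -0.631632 = -0.263264
D = (+1.000000+0.000000i)·(-0.263264)·(+1.000000+0.000000i) = -0.263264+0.000000i

Re=-0.2633 Im=0.0000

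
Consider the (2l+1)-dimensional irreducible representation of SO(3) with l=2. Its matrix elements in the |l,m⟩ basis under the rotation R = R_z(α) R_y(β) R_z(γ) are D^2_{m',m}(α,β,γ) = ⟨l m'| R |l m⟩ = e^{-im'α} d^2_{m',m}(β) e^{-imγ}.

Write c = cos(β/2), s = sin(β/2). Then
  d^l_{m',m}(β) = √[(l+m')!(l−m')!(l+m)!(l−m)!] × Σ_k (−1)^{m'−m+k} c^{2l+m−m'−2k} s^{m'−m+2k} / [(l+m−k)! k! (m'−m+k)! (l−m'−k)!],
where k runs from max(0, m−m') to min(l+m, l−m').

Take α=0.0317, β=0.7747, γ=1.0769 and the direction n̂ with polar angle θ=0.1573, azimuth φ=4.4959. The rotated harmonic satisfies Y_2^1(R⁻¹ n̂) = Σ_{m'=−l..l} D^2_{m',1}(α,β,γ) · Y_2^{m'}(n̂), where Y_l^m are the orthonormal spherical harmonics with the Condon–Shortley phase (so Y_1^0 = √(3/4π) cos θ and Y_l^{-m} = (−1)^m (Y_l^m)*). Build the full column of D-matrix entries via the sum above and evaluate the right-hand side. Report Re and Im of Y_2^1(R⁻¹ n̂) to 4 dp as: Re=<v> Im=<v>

Need the full column D^2_{m',1} for m'=−2..2 at α=0.0317, β=0.7747, γ=1.0769.
cos(β/2)=0.925913, sin(β/2)=0.377736
d^2_{-2,1}: single k=3 term ⇒ +0.099808;  D = +0.052788-0.084706i
d^2_{-1,1}: k∈[2..3] ⇒ +0.366977 -0.020359 = +0.346618;  D = +0.173908-0.299833i
d^2_{0,1}: k∈[1..2] ⇒ +0.734472 -0.122239 = +0.612232;  D = +0.290235-0.539066i
d^2_{1,1}: k∈[0..1] ⇒ +0.734990 -0.366977 = +0.368013;  D = +0.164102-0.329399i
d^2_{2,1}: single k=0 term ⇒ -0.599694;  D = -0.250265+0.544977i
Y_2^{m'}(θ=0.1573,φ=4.4959) and Σ D·Y over m':
  (+0.0528-0.0847i)·(-0.0086-0.0040i)  (+0.1739-0.2998i)·(-0.0257+0.1167i)  (+0.2902-0.5391i)·(+0.6076+0.0000i)  (+0.1641-0.3294i)·(+0.0257+0.1167i)  (-0.2503+0.5450i)·(-0.0086+0.0040i)
Y_2^1(R⁻¹ n̂) = +0.248734-0.293983i

Re=0.2487 Im=-0.2940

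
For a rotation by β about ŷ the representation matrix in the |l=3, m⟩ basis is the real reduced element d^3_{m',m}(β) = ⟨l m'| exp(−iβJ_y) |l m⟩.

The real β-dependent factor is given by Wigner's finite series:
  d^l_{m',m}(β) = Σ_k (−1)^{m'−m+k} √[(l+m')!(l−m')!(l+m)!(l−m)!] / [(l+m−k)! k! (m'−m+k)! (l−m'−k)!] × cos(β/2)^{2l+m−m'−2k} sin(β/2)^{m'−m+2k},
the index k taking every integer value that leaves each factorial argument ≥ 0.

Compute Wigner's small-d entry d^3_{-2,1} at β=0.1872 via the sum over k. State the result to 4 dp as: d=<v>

d^3_{-2,1}(β=0.1872) via Wigner's sum:
c=cos(0.1872/2)=0.995623, s=sin(0.1872/2)=0.093463; N=√[1·120·24·2]=75.894664
Admissible k: 3..4 (factorial args all ≥0)
  k=3: (−1)^0·75.8947/(12)·0.9956^3·0.0935^3 = +0.005096
  k=4: (−1)^1·75.8947/(24)·0.9956^1·0.0935^5 = -0.000022
d^3_{-2,1}(0.1872) = +0.005096 -0.000022 = +0.005074

d=0.0051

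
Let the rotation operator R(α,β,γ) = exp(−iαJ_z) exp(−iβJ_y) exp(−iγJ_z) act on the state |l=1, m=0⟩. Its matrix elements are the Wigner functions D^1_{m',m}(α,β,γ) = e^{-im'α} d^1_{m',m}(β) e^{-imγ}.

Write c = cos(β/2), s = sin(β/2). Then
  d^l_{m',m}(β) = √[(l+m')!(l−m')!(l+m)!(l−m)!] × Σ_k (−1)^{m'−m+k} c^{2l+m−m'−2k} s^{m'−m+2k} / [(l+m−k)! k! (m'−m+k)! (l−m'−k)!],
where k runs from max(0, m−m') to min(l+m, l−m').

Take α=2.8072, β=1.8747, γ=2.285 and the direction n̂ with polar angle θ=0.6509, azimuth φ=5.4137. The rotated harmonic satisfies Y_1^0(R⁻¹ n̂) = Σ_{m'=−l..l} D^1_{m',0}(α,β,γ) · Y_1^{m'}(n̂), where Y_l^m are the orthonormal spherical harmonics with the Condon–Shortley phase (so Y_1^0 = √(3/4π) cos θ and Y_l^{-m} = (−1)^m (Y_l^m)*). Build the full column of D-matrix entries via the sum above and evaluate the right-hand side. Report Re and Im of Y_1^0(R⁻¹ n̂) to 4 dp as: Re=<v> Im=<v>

Re=-0.3593 Im=0.0000

Need the full column D^1_{m',0} for m'=−1..1 at α=2.8072, β=1.8747, γ=2.285.
cos(β/2)=0.591926, sin(β/2)=0.805992
d^1_{-1,0}: single k=1 term ⇒ +0.674704;  D = -0.637332+0.221435i
d^1_{0,0}: k∈[0..1] ⇒ +0.350376 -0.649624 = -0.299247;  D = -0.299247+0.000000i
d^1_{1,0}: single k=0 term ⇒ -0.674704;  D = +0.637332+0.221435i
Y_1^{m'}(θ=0.6509,φ=5.4137) and Σ D·Y over m':
  (-0.6373+0.2214i)·(+0.1351+0.1599i)  (-0.2992+0.0000i)·(+0.3887+0.0000i)  (+0.6373+0.2214i)·(-0.1351+0.1599i)
Y_1^0(R⁻¹ n̂) = -0.359313+0.000000i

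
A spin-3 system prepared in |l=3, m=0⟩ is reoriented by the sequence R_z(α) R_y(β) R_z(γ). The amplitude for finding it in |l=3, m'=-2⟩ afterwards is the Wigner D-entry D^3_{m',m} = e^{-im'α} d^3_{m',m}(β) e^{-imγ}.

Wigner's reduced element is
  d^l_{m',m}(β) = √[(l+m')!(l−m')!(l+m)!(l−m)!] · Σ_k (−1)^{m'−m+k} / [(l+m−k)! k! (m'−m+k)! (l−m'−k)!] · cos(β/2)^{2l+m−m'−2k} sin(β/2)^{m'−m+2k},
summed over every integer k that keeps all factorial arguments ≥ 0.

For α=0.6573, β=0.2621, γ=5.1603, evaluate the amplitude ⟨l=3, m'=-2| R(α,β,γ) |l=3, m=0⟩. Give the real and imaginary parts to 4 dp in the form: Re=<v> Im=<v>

D^3_{-2,0}(0.6573,0.2621,5.1603) = e^{-i·-2·0.6573}·d^3_{-2,0}(0.2621)·e^{-i·0·5.1603}. Compute d first:
Half-angle: c=0.991425, s=0.130675. N=√(1·120·6·6)=65.726707
The bounds max(0,m−m')=2 and min(l+m,l−m')=3 give 2 terms
  k=2: (−1)^0·65.7267/(12)·0.9914^4·0.1307^2 = +0.090362
  k=3: (−1)^1·65.7267/(12)·0.9914^2·0.1307^4 = -0.001570
d^3_{-2,0}(0.2621) = +0.090362 -0.001570 = +0.088792
Attach z-rotation phases: D = e^{-i(-2)(0.6573)}·(+0.088792)·e^{-i(0)(5.1603)} = +0.022500+0.085894i

Re=0.0225 Im=0.0859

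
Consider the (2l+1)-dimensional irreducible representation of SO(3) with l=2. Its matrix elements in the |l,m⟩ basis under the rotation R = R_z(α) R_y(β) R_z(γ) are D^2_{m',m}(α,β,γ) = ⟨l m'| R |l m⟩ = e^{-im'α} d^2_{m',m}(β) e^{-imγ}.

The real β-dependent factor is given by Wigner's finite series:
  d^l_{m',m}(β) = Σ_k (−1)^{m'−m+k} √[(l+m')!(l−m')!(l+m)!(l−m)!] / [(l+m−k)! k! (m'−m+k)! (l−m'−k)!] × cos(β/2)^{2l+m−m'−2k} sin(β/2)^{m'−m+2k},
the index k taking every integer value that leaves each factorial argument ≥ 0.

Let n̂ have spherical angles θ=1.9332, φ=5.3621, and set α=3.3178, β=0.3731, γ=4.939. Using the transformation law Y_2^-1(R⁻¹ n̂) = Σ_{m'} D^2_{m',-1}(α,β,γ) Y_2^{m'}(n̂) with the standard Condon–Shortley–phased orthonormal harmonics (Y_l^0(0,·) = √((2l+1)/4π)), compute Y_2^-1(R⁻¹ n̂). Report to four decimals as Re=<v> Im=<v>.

Re=0.3267 Im=-0.0278

Need the full column D^2_{m',-1} for m'=−2..2 at α=3.3178, β=0.3731, γ=4.939.
cos(β/2)=0.982650, sin(β/2)=0.185470
d^2_{-2,-1}: single k=1 term ⇒ +0.351965;  D = +0.192598-0.294594i
d^2_{-1,-1}: k∈[0..1] ⇒ +0.932385 -0.099647 = +0.832738;  D = -0.326444+0.766085i
d^2_{0,-1}: k∈[0..1] ⇒ -0.431068 +0.015357 = -0.415711;  D = -0.093401+0.405083i
d^2_{1,-1}: k∈[0..1] ⇒ +0.099647 -0.001183 = +0.098464;  D = -0.004961+0.098339i
d^2_{2,-1}: single k=0 term ⇒ -0.012539;  D = +0.001573+0.012440i
Y_2^{m'}(θ=1.9332,φ=5.3621) and Σ D·Y over m':
  (+0.1926-0.2946i)·(-0.0905+0.3254i)  (-0.3264+0.7661i)·(-0.1549-0.2039i)  (-0.0934+0.4051i)·(-0.1965+0.0000i)  (-0.0050+0.0983i)·(+0.1549-0.2039i)  (+0.0016+0.0124i)·(-0.0905-0.3254i)
Y_2^-1(R⁻¹ n̂) = +0.326749-0.027763i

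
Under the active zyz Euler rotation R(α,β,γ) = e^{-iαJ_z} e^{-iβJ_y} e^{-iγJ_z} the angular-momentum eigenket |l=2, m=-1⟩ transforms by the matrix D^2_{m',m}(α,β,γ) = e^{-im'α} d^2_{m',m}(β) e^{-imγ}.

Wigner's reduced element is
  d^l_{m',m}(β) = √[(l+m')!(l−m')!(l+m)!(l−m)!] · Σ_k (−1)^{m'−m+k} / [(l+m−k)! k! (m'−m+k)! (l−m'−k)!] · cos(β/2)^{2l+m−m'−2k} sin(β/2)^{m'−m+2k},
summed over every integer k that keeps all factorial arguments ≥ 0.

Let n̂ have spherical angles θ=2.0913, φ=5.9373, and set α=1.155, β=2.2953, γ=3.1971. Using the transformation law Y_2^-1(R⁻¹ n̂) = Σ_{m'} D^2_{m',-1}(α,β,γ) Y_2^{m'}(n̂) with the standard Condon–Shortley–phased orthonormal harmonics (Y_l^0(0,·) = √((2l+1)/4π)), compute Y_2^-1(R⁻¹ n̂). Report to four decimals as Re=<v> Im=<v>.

Need the full column D^2_{m',-1} for m'=−2..2 at α=1.155, β=2.2953, γ=3.1971.
cos(β/2)=0.410631, sin(β/2)=0.911801
d^2_{-2,-1}: single k=1 term ⇒ +0.126266;  D = +0.090111-0.088448i
d^2_{-1,-1}: k∈[0..1] ⇒ +0.028432 -0.420558 = -0.392126;  D = +0.138242+0.366950i
d^2_{0,-1}: k∈[0..1] ⇒ -0.154644 +0.762480 = +0.607837;  D = -0.606900-0.033722i
d^2_{1,-1}: k∈[0..1] ⇒ +0.420558 -0.691196 = -0.270638;  D = +0.122883-0.241132i
d^2_{2,-1}: single k=0 term ⇒ -0.622562;  D = -0.393250-0.482637i
Y_2^{m'}(θ=2.0913,φ=5.9373) and Σ D·Y over m':
  (+0.0901-0.0884i)·(+0.2239+0.1855i)  (+0.1382+0.3669i)·(-0.3136-0.1130i)  (-0.6069-0.0337i)·(-0.0814+0.0000i)  (+0.1229-0.2411i)·(+0.3136-0.1130i)  (-0.3932-0.4826i)·(+0.2239-0.1855i)
Y_2^-1(R⁻¹ n̂) = -0.082190-0.255669i

Re=-0.0822 Im=-0.2557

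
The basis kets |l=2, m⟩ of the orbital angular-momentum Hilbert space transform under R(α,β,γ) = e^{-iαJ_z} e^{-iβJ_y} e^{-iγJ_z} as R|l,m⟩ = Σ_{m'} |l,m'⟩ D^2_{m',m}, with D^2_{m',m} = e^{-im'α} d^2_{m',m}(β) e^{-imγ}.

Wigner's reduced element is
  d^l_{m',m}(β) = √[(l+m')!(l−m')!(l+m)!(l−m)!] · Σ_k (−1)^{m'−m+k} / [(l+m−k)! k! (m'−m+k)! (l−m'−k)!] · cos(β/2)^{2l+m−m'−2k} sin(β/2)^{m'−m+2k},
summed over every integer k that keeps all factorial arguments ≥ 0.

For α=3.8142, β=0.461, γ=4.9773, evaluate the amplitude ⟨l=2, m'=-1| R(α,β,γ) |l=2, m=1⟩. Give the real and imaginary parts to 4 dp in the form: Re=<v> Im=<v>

D^2_{-1,1}(3.8142,0.461,4.9773) = e^{-i·-1·3.8142}·d^2_{-1,1}(0.461)·e^{-i·1·4.9773}. Compute d first:
c=cos(0.461/2)=0.973552, s=sin(0.461/2)=0.228464; N=√[1·6·6·1]=6.000000
k: max(0,(1)−(-1))=2 … min(2+(1),2−(-1))=3
  k=2: (−1)^0·6.0000/(2)·0.9736^2·0.2285^2 = +0.148415
  k=3: (−1)^1·6.0000/(6)·0.9736^0·0.2285^4 = -0.002724
d^2_{-1,1}(0.461) = +0.148415 -0.002724 = +0.145690
Attach z-rotation phases: D = e^{-i(-1)(3.8142)}·(+0.145690)·e^{-i(1)(4.9773)} = +0.057766-0.133749i

Re=0.0578 Im=-0.1337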